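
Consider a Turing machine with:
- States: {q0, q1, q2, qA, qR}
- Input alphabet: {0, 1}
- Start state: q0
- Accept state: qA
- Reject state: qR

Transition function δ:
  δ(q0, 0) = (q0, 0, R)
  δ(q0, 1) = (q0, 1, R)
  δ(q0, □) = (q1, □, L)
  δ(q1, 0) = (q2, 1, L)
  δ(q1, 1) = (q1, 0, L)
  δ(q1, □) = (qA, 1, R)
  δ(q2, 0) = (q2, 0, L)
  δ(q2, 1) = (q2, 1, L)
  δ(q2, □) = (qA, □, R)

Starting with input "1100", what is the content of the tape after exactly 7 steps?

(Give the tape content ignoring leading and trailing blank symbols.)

Execution trace:
Initial: [q0]1100
Step 1: δ(q0, 1) = (q0, 1, R) → 1[q0]100
Step 2: δ(q0, 1) = (q0, 1, R) → 11[q0]00
Step 3: δ(q0, 0) = (q0, 0, R) → 110[q0]0
Step 4: δ(q0, 0) = (q0, 0, R) → 1100[q0]□
Step 5: δ(q0, □) = (q1, □, L) → 110[q1]0□
Step 6: δ(q1, 0) = (q2, 1, L) → 11[q2]01□
Step 7: δ(q2, 0) = (q2, 0, L) → 1[q2]101□

After 7 steps, the tape (ignoring leading/trailing blanks) is: 1101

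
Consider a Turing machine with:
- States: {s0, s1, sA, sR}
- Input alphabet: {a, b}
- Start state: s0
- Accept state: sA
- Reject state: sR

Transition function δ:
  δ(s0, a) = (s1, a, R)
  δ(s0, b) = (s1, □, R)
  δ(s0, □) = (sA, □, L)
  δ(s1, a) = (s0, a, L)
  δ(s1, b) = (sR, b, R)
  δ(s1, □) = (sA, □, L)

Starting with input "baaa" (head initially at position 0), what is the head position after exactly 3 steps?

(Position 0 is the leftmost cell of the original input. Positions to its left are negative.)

Execution trace (head position shown):
Step 0: [s0]baaa  (head at position 0)
Step 1: move right → □[s1]aaa  (head at position 1)
Step 2: move left → [s0]□aaa  (head at position 0)
Step 3: move left → [sA]□□aaa  (head at position -1)

After 3 steps, the head is at position -1.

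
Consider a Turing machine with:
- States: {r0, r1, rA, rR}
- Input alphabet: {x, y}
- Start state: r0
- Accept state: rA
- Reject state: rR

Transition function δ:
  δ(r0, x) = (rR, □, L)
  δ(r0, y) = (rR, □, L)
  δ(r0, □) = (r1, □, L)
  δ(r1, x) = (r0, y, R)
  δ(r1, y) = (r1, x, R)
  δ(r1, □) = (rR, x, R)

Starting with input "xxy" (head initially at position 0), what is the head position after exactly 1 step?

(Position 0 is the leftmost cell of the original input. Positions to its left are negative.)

Execution trace (head position shown):
Step 0: [r0]xxy  (head at position 0)
Step 1: move left → [rR]□□xy  (head at position -1)

After 1 step, the head is at position -1.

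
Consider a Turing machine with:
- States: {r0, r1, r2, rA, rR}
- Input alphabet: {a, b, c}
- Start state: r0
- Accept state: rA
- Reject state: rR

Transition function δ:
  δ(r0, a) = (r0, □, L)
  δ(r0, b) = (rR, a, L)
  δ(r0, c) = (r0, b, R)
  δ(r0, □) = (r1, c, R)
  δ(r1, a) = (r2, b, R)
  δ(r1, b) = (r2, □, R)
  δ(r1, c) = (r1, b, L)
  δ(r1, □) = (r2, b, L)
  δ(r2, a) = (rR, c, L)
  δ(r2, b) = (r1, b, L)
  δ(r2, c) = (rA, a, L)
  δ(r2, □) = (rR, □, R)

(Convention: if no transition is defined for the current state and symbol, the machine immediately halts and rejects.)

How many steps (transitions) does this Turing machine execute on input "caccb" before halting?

Execution trace:
Initial: [r0]caccb
Step 1: δ(r0, c) = (r0, b, R) → b[r0]accb
Step 2: δ(r0, a) = (r0, □, L) → [r0]b□ccb
Step 3: δ(r0, b) = (rR, a, L) → [rR]□a□ccb

The machine reaches the reject state rR and halts.

The machine executed 3 steps before halting.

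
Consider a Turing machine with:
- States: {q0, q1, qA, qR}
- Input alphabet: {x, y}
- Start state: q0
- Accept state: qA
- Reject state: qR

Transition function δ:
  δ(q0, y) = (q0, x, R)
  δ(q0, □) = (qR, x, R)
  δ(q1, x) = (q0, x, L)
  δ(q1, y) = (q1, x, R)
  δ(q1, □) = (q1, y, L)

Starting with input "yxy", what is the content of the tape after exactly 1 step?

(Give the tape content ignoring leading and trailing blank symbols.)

Execution trace:
Initial: [q0]yxy
Step 1: δ(q0, y) = (q0, x, R) → x[q0]xy

No transition is defined for δ(q0, x). By convention the machine halts and rejects.

After 1 step, the tape (ignoring leading/trailing blanks) is: xxy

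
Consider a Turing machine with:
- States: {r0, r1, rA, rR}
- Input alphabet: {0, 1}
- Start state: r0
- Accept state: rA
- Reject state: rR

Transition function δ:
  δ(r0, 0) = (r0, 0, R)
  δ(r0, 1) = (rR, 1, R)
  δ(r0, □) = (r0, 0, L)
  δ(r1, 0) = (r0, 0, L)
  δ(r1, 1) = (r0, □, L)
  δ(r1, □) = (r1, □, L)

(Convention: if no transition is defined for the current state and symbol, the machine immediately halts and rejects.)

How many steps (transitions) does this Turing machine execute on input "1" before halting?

Execution trace:
Initial: [r0]1
Step 1: δ(r0, 1) = (rR, 1, R) → 1[rR]□

The machine reaches the reject state rR and halts.

The machine executed 1 step before halting.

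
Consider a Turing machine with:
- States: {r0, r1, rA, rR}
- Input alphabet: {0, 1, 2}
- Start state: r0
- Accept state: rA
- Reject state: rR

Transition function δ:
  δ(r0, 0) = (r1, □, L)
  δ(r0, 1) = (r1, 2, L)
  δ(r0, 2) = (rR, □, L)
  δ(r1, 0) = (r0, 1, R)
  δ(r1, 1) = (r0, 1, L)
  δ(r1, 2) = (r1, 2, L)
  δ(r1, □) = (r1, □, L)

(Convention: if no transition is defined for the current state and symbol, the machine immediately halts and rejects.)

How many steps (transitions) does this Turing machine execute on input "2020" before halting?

Execution trace:
Initial: [r0]2020
Step 1: δ(r0, 2) = (rR, □, L) → [rR]□□020

The machine reaches the reject state rR and halts.

The machine executed 1 step before halting.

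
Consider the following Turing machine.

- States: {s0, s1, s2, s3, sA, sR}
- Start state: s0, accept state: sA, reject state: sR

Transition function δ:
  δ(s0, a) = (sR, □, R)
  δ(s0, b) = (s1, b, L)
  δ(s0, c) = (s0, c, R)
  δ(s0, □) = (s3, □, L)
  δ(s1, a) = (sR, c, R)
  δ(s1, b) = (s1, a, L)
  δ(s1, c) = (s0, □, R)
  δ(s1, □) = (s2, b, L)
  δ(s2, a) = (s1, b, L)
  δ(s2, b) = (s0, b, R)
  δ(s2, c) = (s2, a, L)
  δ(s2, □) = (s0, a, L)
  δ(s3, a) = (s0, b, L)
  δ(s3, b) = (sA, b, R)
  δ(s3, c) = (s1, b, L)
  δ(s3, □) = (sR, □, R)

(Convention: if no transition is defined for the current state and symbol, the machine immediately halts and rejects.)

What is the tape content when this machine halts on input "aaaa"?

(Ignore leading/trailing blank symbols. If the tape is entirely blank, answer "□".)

Execution trace:
Initial: [s0]aaaa
Step 1: δ(s0, a) = (sR, □, R) → □[sR]aaa

The machine reaches the reject state sR and halts.

Final tape (ignoring leading/trailing blanks): aaa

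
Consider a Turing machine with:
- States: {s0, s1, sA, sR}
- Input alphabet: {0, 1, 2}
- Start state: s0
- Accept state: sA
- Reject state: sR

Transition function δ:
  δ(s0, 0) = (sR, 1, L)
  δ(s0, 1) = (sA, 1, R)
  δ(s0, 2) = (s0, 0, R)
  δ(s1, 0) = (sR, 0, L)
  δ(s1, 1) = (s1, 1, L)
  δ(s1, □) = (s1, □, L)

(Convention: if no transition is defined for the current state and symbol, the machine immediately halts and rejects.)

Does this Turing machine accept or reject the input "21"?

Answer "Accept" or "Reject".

Execution trace:
Initial: [s0]21
Step 1: δ(s0, 2) = (s0, 0, R) → 0[s0]1
Step 2: δ(s0, 1) = (sA, 1, R) → 01[sA]□

The machine reaches the accept state sA and halts.

Answer: Accept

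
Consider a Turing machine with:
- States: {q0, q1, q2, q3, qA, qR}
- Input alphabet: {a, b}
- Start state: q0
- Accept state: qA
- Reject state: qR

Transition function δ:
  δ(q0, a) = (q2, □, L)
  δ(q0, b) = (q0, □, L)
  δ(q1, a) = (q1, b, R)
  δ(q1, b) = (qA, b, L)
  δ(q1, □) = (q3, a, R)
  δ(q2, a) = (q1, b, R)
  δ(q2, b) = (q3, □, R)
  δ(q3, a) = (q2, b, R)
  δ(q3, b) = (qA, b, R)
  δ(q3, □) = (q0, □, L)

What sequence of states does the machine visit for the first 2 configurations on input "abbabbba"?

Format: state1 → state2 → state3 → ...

Execution trace:
Initial: [q0]abbabbba
Step 1: δ(q0, a) = (q2, □, L) → [q2]□□bbabbba

No transition is defined for δ(q2, □). By convention the machine halts and rejects.

State sequence: q0 → q2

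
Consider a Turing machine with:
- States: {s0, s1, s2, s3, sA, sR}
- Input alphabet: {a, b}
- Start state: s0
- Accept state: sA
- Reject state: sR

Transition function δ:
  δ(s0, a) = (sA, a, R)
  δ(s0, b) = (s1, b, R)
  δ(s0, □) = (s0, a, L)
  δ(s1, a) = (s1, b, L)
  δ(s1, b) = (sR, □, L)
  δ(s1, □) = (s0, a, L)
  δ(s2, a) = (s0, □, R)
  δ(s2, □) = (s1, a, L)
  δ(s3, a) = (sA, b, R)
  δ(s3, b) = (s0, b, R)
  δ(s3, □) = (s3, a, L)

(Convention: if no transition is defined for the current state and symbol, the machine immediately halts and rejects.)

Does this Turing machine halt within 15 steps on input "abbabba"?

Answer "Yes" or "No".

Execution trace:
Initial: [s0]abbabba
Step 1: δ(s0, a) = (sA, a, R) → a[sA]bbabba

The machine reaches the accept state sA and halts.
The machine halted after 1 step (within the 15-step bound).

Answer: Yes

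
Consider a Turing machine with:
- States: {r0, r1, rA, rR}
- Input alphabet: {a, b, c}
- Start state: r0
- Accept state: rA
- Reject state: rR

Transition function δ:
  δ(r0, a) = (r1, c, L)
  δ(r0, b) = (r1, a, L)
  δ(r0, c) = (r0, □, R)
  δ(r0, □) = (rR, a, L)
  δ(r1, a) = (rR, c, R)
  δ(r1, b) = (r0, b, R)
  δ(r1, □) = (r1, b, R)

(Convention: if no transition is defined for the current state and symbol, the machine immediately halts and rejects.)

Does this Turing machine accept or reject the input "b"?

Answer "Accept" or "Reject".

Execution trace:
Initial: [r0]b
Step 1: δ(r0, b) = (r1, a, L) → [r1]□a
Step 2: δ(r1, □) = (r1, b, R) → b[r1]a
Step 3: δ(r1, a) = (rR, c, R) → bc[rR]□

The machine reaches the reject state rR and halts.

Answer: Reject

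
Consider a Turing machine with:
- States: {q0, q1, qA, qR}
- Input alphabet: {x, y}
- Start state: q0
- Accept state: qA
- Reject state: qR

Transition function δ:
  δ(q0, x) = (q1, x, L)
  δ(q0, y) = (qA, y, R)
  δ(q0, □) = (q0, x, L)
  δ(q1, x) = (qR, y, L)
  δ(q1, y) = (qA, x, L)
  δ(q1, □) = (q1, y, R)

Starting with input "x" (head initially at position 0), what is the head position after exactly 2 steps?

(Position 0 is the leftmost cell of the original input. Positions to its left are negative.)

Execution trace (head position shown):
Step 0: [q0]x  (head at position 0)
Step 1: move left → [q1]□x  (head at position -1)
Step 2: move right → y[q1]x  (head at position 0)

After 2 steps, the head is at position 0.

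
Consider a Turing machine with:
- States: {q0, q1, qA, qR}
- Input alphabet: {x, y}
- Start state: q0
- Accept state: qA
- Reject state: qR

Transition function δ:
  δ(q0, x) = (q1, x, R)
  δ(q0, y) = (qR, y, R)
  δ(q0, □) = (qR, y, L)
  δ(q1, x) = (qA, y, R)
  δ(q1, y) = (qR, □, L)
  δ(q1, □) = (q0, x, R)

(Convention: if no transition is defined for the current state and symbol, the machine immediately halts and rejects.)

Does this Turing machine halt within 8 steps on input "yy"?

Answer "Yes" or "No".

Execution trace:
Initial: [q0]yy
Step 1: δ(q0, y) = (qR, y, R) → y[qR]y

The machine reaches the reject state qR and halts.
The machine halted after 1 step (within the 8-step bound).

Answer: Yes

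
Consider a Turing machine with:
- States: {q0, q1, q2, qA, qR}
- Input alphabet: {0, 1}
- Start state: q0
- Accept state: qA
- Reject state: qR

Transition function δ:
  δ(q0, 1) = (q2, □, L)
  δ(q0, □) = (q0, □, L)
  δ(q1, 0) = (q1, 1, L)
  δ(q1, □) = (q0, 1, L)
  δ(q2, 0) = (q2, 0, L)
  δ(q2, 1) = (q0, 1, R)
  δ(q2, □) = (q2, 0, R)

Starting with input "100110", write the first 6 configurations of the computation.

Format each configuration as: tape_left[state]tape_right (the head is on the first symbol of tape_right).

Transitions applied:
Step 1: δ(q0, 1) = (q2, □, L)
Step 2: δ(q2, □) = (q2, 0, R)
Step 3: δ(q2, □) = (q2, 0, R)
Step 4: δ(q2, 0) = (q2, 0, L)
Step 5: δ(q2, 0) = (q2, 0, L)

The first 6 configurations are:
[q0]100110 ⊢ [q2]□□00110 ⊢ 0[q2]□00110 ⊢ 00[q2]00110 ⊢ 0[q2]000110 ⊢ [q2]0000110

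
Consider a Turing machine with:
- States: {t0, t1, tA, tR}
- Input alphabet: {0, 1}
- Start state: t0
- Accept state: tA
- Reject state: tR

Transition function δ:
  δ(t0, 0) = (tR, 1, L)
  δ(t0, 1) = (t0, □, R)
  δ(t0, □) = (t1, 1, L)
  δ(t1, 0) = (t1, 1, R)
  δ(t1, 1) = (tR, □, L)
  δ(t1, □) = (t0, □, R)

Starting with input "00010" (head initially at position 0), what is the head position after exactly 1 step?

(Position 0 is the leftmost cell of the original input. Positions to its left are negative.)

Execution trace (head position shown):
Step 0: [t0]00010  (head at position 0)
Step 1: move left → [tR]□10010  (head at position -1)

After 1 step, the head is at position -1.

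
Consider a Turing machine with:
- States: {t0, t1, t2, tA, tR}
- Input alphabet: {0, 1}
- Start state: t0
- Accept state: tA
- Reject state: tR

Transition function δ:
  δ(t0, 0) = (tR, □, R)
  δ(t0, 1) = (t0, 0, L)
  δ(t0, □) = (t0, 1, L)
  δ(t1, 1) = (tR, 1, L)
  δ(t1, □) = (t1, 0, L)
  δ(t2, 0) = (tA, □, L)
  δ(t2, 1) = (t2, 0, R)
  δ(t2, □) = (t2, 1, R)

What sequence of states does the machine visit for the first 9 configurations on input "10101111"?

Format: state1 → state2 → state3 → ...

Execution trace:
Initial: [t0]10101111
Step 1: δ(t0, 1) = (t0, 0, L) → [t0]□00101111
Step 2: δ(t0, □) = (t0, 1, L) → [t0]□100101111
Step 3: δ(t0, □) = (t0, 1, L) → [t0]□1100101111
Step 4: δ(t0, □) = (t0, 1, L) → [t0]□11100101111
Step 5: δ(t0, □) = (t0, 1, L) → [t0]□111100101111
Step 6: δ(t0, □) = (t0, 1, L) → [t0]□1111100101111
Step 7: δ(t0, □) = (t0, 1, L) → [t0]□11111100101111
Step 8: δ(t0, □) = (t0, 1, L) → [t0]□111111100101111

State sequence: t0 → t0 → t0 → t0 → t0 → t0 → t0 → t0 → t0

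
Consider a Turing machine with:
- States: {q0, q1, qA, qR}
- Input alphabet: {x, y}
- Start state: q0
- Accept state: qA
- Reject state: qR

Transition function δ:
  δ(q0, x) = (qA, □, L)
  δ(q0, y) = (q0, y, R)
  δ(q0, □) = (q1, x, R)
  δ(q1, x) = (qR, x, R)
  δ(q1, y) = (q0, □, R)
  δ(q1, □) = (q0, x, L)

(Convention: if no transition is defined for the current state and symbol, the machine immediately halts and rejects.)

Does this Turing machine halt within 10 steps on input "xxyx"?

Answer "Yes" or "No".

Execution trace:
Initial: [q0]xxyx
Step 1: δ(q0, x) = (qA, □, L) → [qA]□□xyx

The machine reaches the accept state qA and halts.
The machine halted after 1 step (within the 10-step bound).

Answer: Yes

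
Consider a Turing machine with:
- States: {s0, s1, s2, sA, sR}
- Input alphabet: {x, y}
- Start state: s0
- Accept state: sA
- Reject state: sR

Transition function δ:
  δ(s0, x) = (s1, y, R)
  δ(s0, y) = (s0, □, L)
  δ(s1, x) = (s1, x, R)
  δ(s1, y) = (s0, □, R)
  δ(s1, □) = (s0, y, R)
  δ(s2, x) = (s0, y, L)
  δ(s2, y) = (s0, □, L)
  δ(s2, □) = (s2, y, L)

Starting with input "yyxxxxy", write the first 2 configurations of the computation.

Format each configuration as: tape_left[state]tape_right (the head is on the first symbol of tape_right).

Transitions applied:
Step 1: δ(s0, y) = (s0, □, L)

The first 2 configurations are:
[s0]yyxxxxy ⊢ [s0]□□yxxxxy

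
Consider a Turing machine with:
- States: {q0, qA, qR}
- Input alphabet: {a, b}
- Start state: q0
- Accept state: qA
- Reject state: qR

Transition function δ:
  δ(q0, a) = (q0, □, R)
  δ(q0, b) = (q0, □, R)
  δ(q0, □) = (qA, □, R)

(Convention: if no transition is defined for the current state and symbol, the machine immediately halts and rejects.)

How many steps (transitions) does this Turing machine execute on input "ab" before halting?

Execution trace:
Initial: [q0]ab
Step 1: δ(q0, a) = (q0, □, R) → □[q0]b
Step 2: δ(q0, b) = (q0, □, R) → □□[q0]□
Step 3: δ(q0, □) = (qA, □, R) → □□□[qA]□

The machine reaches the accept state qA and halts.

The machine executed 3 steps before halting.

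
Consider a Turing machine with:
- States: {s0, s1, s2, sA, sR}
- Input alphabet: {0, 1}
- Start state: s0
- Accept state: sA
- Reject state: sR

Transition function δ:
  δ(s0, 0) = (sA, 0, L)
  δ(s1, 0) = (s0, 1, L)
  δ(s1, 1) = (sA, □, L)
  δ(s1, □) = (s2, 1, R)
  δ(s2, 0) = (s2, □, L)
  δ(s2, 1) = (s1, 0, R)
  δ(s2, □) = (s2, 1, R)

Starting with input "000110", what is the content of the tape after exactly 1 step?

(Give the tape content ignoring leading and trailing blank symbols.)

Execution trace:
Initial: [s0]000110
Step 1: δ(s0, 0) = (sA, 0, L) → [sA]□000110

The machine reaches the accept state sA and halts.

After 1 step, the tape (ignoring leading/trailing blanks) is: 000110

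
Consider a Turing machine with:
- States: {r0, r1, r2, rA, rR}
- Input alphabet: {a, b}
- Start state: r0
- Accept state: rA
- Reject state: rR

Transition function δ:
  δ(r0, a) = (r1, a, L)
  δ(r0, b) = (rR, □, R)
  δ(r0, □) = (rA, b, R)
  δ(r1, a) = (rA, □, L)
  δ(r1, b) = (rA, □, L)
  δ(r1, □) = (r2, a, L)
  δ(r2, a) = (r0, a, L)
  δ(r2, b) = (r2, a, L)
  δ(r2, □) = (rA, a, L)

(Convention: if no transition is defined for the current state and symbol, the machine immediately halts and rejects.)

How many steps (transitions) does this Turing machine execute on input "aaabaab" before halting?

Execution trace:
Initial: [r0]aaabaab
Step 1: δ(r0, a) = (r1, a, L) → [r1]□aaabaab
Step 2: δ(r1, □) = (r2, a, L) → [r2]□aaaabaab
Step 3: δ(r2, □) = (rA, a, L) → [rA]□aaaaabaab

The machine reaches the accept state rA and halts.

The machine executed 3 steps before halting.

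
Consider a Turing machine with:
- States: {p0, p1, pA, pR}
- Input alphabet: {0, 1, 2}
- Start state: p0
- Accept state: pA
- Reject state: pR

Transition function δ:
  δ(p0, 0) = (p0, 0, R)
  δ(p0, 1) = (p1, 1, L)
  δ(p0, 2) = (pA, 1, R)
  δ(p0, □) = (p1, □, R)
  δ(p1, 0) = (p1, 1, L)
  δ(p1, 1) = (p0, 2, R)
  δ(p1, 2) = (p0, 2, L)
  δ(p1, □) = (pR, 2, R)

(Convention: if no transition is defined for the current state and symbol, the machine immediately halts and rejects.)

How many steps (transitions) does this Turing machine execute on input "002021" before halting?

Execution trace:
Initial: [p0]002021
Step 1: δ(p0, 0) = (p0, 0, R) → 0[p0]02021
Step 2: δ(p0, 0) = (p0, 0, R) → 00[p0]2021
Step 3: δ(p0, 2) = (pA, 1, R) → 001[pA]021

The machine reaches the accept state pA and halts.

The machine executed 3 steps before halting.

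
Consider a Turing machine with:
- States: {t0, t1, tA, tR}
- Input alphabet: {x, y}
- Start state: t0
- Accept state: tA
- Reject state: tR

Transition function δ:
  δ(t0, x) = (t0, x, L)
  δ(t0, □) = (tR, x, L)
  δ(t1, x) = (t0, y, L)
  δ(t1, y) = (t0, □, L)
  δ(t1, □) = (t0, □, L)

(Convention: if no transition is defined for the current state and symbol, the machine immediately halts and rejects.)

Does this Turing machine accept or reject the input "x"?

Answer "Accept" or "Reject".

Execution trace:
Initial: [t0]x
Step 1: δ(t0, x) = (t0, x, L) → [t0]□x
Step 2: δ(t0, □) = (tR, x, L) → [tR]□xx

The machine reaches the reject state tR and halts.

Answer: Reject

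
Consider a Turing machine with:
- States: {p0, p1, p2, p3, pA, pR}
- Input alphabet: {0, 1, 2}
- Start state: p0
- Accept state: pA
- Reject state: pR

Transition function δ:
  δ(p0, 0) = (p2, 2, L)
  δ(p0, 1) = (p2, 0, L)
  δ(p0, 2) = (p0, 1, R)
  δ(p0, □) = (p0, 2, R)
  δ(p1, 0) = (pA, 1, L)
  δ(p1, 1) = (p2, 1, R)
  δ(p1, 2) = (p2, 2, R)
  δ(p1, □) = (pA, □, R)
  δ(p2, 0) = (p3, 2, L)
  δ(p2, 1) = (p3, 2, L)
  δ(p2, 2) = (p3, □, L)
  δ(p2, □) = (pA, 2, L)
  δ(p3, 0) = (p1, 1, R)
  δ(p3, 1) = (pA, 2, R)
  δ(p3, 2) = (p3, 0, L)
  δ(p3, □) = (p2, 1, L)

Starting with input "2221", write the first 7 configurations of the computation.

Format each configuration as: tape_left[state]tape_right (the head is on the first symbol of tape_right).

Transitions applied:
Step 1: δ(p0, 2) = (p0, 1, R)
Step 2: δ(p0, 2) = (p0, 1, R)
Step 3: δ(p0, 2) = (p0, 1, R)
Step 4: δ(p0, 1) = (p2, 0, L)
Step 5: δ(p2, 1) = (p3, 2, L)
Step 6: δ(p3, 1) = (pA, 2, R)

The first 7 configurations are:
[p0]2221 ⊢ 1[p0]221 ⊢ 11[p0]21 ⊢ 111[p0]1 ⊢ 11[p2]10 ⊢ 1[p3]120 ⊢ 12[pA]20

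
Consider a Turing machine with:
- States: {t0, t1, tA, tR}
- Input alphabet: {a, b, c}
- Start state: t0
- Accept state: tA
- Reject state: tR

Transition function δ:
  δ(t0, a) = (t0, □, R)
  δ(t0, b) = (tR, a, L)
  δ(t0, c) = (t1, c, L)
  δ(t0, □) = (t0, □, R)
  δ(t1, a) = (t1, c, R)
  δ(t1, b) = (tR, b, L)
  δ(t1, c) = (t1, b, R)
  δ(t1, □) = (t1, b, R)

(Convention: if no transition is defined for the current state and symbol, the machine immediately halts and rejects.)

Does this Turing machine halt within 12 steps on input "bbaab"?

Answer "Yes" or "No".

Execution trace:
Initial: [t0]bbaab
Step 1: δ(t0, b) = (tR, a, L) → [tR]□abaab

The machine reaches the reject state tR and halts.
The machine halted after 1 step (within the 12-step bound).

Answer: Yes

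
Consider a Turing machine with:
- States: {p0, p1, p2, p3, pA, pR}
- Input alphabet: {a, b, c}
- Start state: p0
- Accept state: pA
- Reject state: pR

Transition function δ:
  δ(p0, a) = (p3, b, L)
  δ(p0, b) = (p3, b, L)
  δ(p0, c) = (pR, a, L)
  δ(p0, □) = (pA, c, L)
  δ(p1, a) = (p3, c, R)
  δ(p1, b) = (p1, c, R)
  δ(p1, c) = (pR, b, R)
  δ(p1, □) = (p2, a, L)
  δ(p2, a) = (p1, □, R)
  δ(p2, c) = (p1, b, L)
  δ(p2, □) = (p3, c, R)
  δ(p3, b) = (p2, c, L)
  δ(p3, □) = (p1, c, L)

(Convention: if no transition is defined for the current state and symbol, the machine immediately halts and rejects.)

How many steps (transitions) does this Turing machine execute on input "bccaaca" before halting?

Execution trace:
Initial: [p0]bccaaca
Step 1: δ(p0, b) = (p3, b, L) → [p3]□bccaaca
Step 2: δ(p3, □) = (p1, c, L) → [p1]□cbccaaca
Step 3: δ(p1, □) = (p2, a, L) → [p2]□acbccaaca
Step 4: δ(p2, □) = (p3, c, R) → c[p3]acbccaaca

No transition is defined for δ(p3, a). By convention the machine halts and rejects.

The machine executed 4 steps before halting.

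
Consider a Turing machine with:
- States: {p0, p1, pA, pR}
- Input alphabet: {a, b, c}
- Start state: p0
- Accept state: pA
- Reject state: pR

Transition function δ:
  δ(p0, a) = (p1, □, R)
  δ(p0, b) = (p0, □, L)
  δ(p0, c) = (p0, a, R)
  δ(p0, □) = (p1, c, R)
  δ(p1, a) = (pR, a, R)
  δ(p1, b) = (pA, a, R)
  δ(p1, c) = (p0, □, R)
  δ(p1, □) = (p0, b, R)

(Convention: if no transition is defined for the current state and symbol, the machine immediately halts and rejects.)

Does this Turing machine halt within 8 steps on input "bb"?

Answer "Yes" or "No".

Execution trace:
Initial: [p0]bb
Step 1: δ(p0, b) = (p0, □, L) → [p0]□□b
Step 2: δ(p0, □) = (p1, c, R) → c[p1]□b
Step 3: δ(p1, □) = (p0, b, R) → cb[p0]b
Step 4: δ(p0, b) = (p0, □, L) → c[p0]b□
Step 5: δ(p0, b) = (p0, □, L) → [p0]c□□
Step 6: δ(p0, c) = (p0, a, R) → a[p0]□□
Step 7: δ(p0, □) = (p1, c, R) → ac[p1]□
Step 8: δ(p1, □) = (p0, b, R) → acb[p0]□

The machine has not reached a halting state after 8 steps.
The machine did not halt within the 8-step bound.

Answer: No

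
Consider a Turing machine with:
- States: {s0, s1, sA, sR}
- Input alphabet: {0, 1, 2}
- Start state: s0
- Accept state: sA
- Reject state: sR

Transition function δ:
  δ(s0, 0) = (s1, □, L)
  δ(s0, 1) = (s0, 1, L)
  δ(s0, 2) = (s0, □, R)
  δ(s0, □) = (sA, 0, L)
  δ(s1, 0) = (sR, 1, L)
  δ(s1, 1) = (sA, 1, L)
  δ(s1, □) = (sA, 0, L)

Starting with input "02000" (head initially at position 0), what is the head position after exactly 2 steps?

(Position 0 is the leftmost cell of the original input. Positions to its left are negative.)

Execution trace (head position shown):
Step 0: [s0]02000  (head at position 0)
Step 1: move left → [s1]□□2000  (head at position -1)
Step 2: move left → [sA]□0□2000  (head at position -2)

After 2 steps, the head is at position -2.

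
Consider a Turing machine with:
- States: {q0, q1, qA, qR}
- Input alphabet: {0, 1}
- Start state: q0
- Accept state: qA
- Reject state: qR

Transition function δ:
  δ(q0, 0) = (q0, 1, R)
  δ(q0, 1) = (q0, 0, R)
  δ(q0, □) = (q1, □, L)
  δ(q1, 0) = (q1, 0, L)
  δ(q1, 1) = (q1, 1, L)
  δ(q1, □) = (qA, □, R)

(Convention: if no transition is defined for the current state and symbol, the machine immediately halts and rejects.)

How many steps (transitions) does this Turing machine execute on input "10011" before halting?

Execution trace:
Initial: [q0]10011
Step 1: δ(q0, 1) = (q0, 0, R) → 0[q0]0011
Step 2: δ(q0, 0) = (q0, 1, R) → 01[q0]011
Step 3: δ(q0, 0) = (q0, 1, R) → 011[q0]11
Step 4: δ(q0, 1) = (q0, 0, R) → 0110[q0]1
Step 5: δ(q0, 1) = (q0, 0, R) → 01100[q0]□
Step 6: δ(q0, □) = (q1, □, L) → 0110[q1]0□
Step 7: δ(q1, 0) = (q1, 0, L) → 011[q1]00□
Step 8: δ(q1, 0) = (q1, 0, L) → 01[q1]100□
Step 9: δ(q1, 1) = (q1, 1, L) → 0[q1]1100□
Step 10: δ(q1, 1) = (q1, 1, L) → [q1]01100□
Step 11: δ(q1, 0) = (q1, 0, L) → [q1]□01100□
Step 12: δ(q1, □) = (qA, □, R) → □[qA]01100□

The machine reaches the accept state qA and halts.

The machine executed 12 steps before halting.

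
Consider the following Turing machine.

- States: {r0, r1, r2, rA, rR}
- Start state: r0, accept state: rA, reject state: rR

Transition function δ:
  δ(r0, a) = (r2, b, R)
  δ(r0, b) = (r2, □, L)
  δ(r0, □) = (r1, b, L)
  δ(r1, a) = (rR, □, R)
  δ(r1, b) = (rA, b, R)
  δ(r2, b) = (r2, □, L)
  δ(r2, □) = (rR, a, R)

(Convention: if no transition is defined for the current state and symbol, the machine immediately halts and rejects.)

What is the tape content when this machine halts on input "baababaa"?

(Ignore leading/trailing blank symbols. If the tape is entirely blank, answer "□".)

Execution trace:
Initial: [r0]baababaa
Step 1: δ(r0, b) = (r2, □, L) → [r2]□□aababaa
Step 2: δ(r2, □) = (rR, a, R) → a[rR]□aababaa

The machine reaches the reject state rR and halts.

Final tape (ignoring leading/trailing blanks): a□aababaa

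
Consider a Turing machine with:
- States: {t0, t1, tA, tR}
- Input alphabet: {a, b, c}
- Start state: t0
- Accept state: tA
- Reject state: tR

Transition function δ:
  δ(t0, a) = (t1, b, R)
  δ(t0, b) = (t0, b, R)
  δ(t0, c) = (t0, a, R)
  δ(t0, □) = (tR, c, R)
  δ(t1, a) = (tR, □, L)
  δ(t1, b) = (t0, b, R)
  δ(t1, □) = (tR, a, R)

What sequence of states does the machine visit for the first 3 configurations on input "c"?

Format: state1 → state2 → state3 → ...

Execution trace:
Initial: [t0]c
Step 1: δ(t0, c) = (t0, a, R) → a[t0]□
Step 2: δ(t0, □) = (tR, c, R) → ac[tR]□

The machine reaches the reject state tR and halts.

State sequence: t0 → t0 → tR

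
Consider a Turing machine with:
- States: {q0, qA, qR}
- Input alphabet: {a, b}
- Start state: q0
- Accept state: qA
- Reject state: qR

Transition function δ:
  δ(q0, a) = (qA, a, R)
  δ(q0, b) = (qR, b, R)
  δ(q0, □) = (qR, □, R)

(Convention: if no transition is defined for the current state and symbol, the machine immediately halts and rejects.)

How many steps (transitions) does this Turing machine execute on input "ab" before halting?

Execution trace:
Initial: [q0]ab
Step 1: δ(q0, a) = (qA, a, R) → a[qA]b

The machine reaches the accept state qA and halts.

The machine executed 1 step before halting.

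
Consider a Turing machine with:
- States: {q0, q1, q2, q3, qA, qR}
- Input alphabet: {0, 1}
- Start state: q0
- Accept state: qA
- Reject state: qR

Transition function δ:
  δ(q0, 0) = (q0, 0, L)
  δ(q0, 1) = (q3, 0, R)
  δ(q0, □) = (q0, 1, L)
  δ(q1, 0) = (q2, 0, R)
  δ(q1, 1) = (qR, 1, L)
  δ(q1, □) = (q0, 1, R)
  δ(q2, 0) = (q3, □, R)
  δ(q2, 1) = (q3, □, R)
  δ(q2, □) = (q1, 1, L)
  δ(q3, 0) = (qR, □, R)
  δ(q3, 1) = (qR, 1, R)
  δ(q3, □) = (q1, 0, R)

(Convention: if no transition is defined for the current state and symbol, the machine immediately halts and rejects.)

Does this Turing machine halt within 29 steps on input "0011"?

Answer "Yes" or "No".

Execution trace:
Initial: [q0]0011
Step 1: δ(q0, 0) = (q0, 0, L) → [q0]□0011
Step 2: δ(q0, □) = (q0, 1, L) → [q0]□10011
Step 3: δ(q0, □) = (q0, 1, L) → [q0]□110011
Step 4: δ(q0, □) = (q0, 1, L) → [q0]□1110011
Step 5: δ(q0, □) = (q0, 1, L) → [q0]□11110011
Step 6: δ(q0, □) = (q0, 1, L) → [q0]□111110011
Step 7: δ(q0, □) = (q0, 1, L) → [q0]□1111110011
Step 8: δ(q0, □) = (q0, 1, L) → [q0]□11111110011
Step 9: δ(q0, □) = (q0, 1, L) → [q0]□111111110011
Step 10: δ(q0, □) = (q0, 1, L) → [q0]□1111111110011
Step 11: δ(q0, □) = (q0, 1, L) → [q0]□11111111110011
Step 12: δ(q0, □) = (q0, 1, L) → [q0]□111111111110011
Step 13: δ(q0, □) = (q0, 1, L) → [q0]□1111111111110011
Step 14: δ(q0, □) = (q0, 1, L) → [q0]□11111111111110011
Step 15: δ(q0, □) = (q0, 1, L) → [q0]□111111111111110011
Step 16: δ(q0, □) = (q0, 1, L) → [q0]□1111111111111110011
Step 17: δ(q0, □) = (q0, 1, L) → [q0]□11111111111111110011
Step 18: δ(q0, □) = (q0, 1, L) → [q0]□111111111111111110011
Step 19: δ(q0, □) = (q0, 1, L) → [q0]□1111111111111111110011
Step 20: δ(q0, □) = (q0, 1, L) → [q0]□11111111111111111110011
Step 21: δ(q0, □) = (q0, 1, L) → [q0]□111111111111111111110011
Step 22: δ(q0, □) = (q0, 1, L) → [q0]□1111111111111111111110011
Step 23: δ(q0, □) = (q0, 1, L) → [q0]□11111111111111111111110011
Step 24: δ(q0, □) = (q0, 1, L) → [q0]□111111111111111111111110011
Step 25: δ(q0, □) = (q0, 1, L) → [q0]□1111111111111111111111110011
Step 26: δ(q0, □) = (q0, 1, L) → [q0]□11111111111111111111111110011
Step 27: δ(q0, □) = (q0, 1, L) → [q0]□111111111111111111111111110011
Step 28: δ(q0, □) = (q0, 1, L) → [q0]□1111111111111111111111111110011
Step 29: δ(q0, □) = (q0, 1, L) → [q0]□11111111111111111111111111110011

The machine has not reached a halting state after 29 steps.
The machine did not halt within the 29-step bound.

Answer: No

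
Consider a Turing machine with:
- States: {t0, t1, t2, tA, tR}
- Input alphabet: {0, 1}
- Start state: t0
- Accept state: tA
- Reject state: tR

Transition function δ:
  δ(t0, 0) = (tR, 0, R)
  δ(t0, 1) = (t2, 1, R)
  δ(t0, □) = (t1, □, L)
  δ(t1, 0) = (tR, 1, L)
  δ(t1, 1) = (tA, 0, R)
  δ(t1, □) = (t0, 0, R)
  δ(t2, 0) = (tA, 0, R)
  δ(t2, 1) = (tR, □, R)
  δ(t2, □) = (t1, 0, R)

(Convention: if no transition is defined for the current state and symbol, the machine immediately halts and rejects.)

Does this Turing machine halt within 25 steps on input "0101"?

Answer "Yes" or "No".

Execution trace:
Initial: [t0]0101
Step 1: δ(t0, 0) = (tR, 0, R) → 0[tR]101

The machine reaches the reject state tR and halts.
The machine halted after 1 step (within the 25-step bound).

Answer: Yes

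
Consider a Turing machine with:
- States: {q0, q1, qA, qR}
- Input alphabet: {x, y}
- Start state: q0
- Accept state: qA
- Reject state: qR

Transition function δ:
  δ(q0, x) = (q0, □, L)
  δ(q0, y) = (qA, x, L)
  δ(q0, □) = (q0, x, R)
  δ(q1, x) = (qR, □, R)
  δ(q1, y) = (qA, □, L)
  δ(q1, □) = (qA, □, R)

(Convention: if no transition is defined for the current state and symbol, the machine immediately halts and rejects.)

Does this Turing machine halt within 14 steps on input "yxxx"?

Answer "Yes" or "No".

Execution trace:
Initial: [q0]yxxx
Step 1: δ(q0, y) = (qA, x, L) → [qA]□xxxx

The machine reaches the accept state qA and halts.
The machine halted after 1 step (within the 14-step bound).

Answer: Yes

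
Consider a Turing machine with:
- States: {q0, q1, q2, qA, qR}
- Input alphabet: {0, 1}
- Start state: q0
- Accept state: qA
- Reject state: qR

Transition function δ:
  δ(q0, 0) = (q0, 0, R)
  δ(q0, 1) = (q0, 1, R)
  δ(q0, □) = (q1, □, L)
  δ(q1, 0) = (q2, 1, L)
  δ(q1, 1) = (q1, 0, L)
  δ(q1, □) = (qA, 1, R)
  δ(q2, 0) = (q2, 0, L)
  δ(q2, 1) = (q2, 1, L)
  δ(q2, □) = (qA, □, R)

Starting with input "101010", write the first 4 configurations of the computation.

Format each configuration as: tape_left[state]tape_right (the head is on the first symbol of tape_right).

Transitions applied:
Step 1: δ(q0, 1) = (q0, 1, R)
Step 2: δ(q0, 0) = (q0, 0, R)
Step 3: δ(q0, 1) = (q0, 1, R)

The first 4 configurations are:
[q0]101010 ⊢ 1[q0]01010 ⊢ 10[q0]1010 ⊢ 101[q0]010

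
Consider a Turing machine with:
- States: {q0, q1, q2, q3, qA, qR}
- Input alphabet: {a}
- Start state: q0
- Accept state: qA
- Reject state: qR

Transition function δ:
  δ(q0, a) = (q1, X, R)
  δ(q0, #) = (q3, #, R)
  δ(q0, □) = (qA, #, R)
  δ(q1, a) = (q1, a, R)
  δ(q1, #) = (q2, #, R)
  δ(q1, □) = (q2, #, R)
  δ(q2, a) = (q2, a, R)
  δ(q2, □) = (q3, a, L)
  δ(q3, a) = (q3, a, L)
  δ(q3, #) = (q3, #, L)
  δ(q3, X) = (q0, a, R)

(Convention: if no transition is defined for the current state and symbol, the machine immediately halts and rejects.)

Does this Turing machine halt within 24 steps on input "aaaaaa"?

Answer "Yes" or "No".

Execution trace:
Initial: [q0]aaaaaa
Step 1: δ(q0, a) = (q1, X, R) → X[q1]aaaaa
Step 2: δ(q1, a) = (q1, a, R) → Xa[q1]aaaa
Step 3: δ(q1, a) = (q1, a, R) → Xaa[q1]aaa
Step 4: δ(q1, a) = (q1, a, R) → Xaaa[q1]aa
Step 5: δ(q1, a) = (q1, a, R) → Xaaaa[q1]a
Step 6: δ(q1, a) = (q1, a, R) → Xaaaaa[q1]□
Step 7: δ(q1, □) = (q2, #, R) → Xaaaaa#[q2]□
Step 8: δ(q2, □) = (q3, a, L) → Xaaaaa[q3]#a
Step 9: δ(q3, #) = (q3, #, L) → Xaaaa[q3]a#a
Step 10: δ(q3, a) = (q3, a, L) → Xaaa[q3]aa#a
Step 11: δ(q3, a) = (q3, a, L) → Xaa[q3]aaa#a
Step 12: δ(q3, a) = (q3, a, L) → Xa[q3]aaaa#a
Step 13: δ(q3, a) = (q3, a, L) → X[q3]aaaaa#a
Step 14: δ(q3, a) = (q3, a, L) → [q3]Xaaaaa#a
Step 15: δ(q3, X) = (q0, a, R) → a[q0]aaaaa#a
Step 16: δ(q0, a) = (q1, X, R) → aX[q1]aaaa#a
Step 17: δ(q1, a) = (q1, a, R) → aXa[q1]aaa#a
Step 18: δ(q1, a) = (q1, a, R) → aXaa[q1]aa#a
Step 19: δ(q1, a) = (q1, a, R) → aXaaa[q1]a#a
Step 20: δ(q1, a) = (q1, a, R) → aXaaaa[q1]#a
Step 21: δ(q1, #) = (q2, #, R) → aXaaaa#[q2]a
Step 22: δ(q2, a) = (q2, a, R) → aXaaaa#a[q2]□
Step 23: δ(q2, □) = (q3, a, L) → aXaaaa#[q3]aa
Step 24: δ(q3, a) = (q3, a, L) → aXaaaa[q3]#aa

The machine has not reached a halting state after 24 steps.
The machine did not halt within the 24-step bound.

Answer: No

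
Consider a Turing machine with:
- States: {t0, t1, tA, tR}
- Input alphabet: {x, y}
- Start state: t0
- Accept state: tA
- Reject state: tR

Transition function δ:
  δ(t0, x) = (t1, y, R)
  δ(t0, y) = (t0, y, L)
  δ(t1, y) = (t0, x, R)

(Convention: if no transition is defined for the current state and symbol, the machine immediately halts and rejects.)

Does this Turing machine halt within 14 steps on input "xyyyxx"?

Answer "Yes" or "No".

Execution trace:
Initial: [t0]xyyyxx
Step 1: δ(t0, x) = (t1, y, R) → y[t1]yyyxx
Step 2: δ(t1, y) = (t0, x, R) → yx[t0]yyxx
Step 3: δ(t0, y) = (t0, y, L) → y[t0]xyyxx
Step 4: δ(t0, x) = (t1, y, R) → yy[t1]yyxx
Step 5: δ(t1, y) = (t0, x, R) → yyx[t0]yxx
Step 6: δ(t0, y) = (t0, y, L) → yy[t0]xyxx
Step 7: δ(t0, x) = (t1, y, R) → yyy[t1]yxx
Step 8: δ(t1, y) = (t0, x, R) → yyyx[t0]xx
Step 9: δ(t0, x) = (t1, y, R) → yyyxy[t1]x

No transition is defined for δ(t1, x). By convention the machine halts and rejects.
The machine halted after 9 steps (within the 14-step bound).

Answer: Yes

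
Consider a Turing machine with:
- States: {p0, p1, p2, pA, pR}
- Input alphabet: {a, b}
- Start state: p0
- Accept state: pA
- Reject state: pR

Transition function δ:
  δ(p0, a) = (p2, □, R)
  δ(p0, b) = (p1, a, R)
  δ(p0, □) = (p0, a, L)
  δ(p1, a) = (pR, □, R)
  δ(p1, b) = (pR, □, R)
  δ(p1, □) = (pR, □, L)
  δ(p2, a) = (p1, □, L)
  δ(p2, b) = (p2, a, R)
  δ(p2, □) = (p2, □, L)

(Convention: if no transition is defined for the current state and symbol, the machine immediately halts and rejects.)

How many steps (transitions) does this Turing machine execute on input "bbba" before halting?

Execution trace:
Initial: [p0]bbba
Step 1: δ(p0, b) = (p1, a, R) → a[p1]bba
Step 2: δ(p1, b) = (pR, □, R) → a□[pR]ba

The machine reaches the reject state pR and halts.

The machine executed 2 steps before halting.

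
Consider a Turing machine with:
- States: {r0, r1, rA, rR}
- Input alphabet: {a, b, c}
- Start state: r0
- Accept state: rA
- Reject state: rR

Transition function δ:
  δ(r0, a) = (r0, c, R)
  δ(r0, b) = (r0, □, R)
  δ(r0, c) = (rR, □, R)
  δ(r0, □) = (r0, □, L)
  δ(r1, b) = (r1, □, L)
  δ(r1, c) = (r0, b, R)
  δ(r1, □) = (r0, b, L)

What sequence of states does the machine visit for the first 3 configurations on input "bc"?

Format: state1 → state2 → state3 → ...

Execution trace:
Initial: [r0]bc
Step 1: δ(r0, b) = (r0, □, R) → □[r0]c
Step 2: δ(r0, c) = (rR, □, R) → □□[rR]□

The machine reaches the reject state rR and halts.

State sequence: r0 → r0 → rR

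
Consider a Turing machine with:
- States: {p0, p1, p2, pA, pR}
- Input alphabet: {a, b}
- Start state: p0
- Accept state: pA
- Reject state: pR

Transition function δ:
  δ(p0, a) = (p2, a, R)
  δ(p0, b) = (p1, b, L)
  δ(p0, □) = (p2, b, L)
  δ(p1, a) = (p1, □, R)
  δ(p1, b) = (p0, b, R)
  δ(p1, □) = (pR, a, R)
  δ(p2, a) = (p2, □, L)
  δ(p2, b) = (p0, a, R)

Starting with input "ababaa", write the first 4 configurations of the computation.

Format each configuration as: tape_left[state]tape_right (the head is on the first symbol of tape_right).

Transitions applied:
Step 1: δ(p0, a) = (p2, a, R)
Step 2: δ(p2, b) = (p0, a, R)
Step 3: δ(p0, a) = (p2, a, R)

The first 4 configurations are:
[p0]ababaa ⊢ a[p2]babaa ⊢ aa[p0]abaa ⊢ aaa[p2]baa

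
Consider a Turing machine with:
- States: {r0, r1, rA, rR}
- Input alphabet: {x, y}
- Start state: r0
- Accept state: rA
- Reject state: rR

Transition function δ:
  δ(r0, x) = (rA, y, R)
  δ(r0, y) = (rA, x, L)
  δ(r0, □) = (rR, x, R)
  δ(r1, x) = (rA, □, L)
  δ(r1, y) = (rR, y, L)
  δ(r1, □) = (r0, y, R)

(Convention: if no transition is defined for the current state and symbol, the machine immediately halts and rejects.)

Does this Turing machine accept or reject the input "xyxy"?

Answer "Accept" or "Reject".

Execution trace:
Initial: [r0]xyxy
Step 1: δ(r0, x) = (rA, y, R) → y[rA]yxy

The machine reaches the accept state rA and halts.

Answer: Accept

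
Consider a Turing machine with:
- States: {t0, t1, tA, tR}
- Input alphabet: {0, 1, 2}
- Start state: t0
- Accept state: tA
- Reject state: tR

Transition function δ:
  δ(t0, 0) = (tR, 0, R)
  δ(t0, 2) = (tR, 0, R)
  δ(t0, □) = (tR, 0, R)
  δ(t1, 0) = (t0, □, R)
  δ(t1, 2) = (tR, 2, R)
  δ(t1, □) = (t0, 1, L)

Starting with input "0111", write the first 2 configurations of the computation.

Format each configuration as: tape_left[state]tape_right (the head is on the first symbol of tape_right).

Transitions applied:
Step 1: δ(t0, 0) = (tR, 0, R)

The first 2 configurations are:
[t0]0111 ⊢ 0[tR]111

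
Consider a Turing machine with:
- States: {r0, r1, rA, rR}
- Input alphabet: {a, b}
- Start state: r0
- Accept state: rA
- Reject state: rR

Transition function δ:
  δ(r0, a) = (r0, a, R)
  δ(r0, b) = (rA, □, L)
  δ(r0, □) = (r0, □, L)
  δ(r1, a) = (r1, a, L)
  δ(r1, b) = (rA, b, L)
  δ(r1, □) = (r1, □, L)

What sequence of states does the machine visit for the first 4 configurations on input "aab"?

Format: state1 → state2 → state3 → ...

Execution trace:
Initial: [r0]aab
Step 1: δ(r0, a) = (r0, a, R) → a[r0]ab
Step 2: δ(r0, a) = (r0, a, R) → aa[r0]b
Step 3: δ(r0, b) = (rA, □, L) → a[rA]a□

The machine reaches the accept state rA and halts.

State sequence: r0 → r0 → r0 → rA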